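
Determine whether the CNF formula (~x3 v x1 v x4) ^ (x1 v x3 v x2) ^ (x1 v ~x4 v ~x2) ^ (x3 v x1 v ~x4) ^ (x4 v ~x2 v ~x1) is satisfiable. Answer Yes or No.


Check all 16 possible truth assignments.
Number of satisfying assignments found: 8.
The formula is satisfiable.

Yes


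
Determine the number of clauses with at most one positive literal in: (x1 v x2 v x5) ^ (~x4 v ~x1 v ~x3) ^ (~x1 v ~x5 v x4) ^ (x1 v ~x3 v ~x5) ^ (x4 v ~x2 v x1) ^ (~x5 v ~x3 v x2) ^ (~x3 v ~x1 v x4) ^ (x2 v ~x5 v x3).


A Horn clause has at most one positive literal.
Clause 1: 3 positive lit(s) -> not Horn
Clause 2: 0 positive lit(s) -> Horn
Clause 3: 1 positive lit(s) -> Horn
Clause 4: 1 positive lit(s) -> Horn
Clause 5: 2 positive lit(s) -> not Horn
Clause 6: 1 positive lit(s) -> Horn
Clause 7: 1 positive lit(s) -> Horn
Clause 8: 2 positive lit(s) -> not Horn
Total Horn clauses = 5.

5


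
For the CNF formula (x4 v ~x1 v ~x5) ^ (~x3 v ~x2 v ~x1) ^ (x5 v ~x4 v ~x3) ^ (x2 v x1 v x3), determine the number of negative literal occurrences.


Scan each clause for negated literals.
Clause 1: 2 negative; Clause 2: 3 negative; Clause 3: 2 negative; Clause 4: 0 negative.
Total negative literal occurrences = 7.

7


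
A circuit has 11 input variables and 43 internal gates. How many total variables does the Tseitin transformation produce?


The Tseitin transformation introduces one auxiliary variable per gate.
Total variables = inputs + gates = 11 + 43 = 54.

54


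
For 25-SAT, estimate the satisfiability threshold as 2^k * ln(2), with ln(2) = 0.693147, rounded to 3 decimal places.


Using the asymptotic formula: threshold ~ 2^k * ln(2).
2^25 = 33554432.
33554432 * 0.693147 = 23258153.878.

23258153.878


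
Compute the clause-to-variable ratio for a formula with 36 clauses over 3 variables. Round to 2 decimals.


Clause-to-variable ratio = clauses / variables.
36 / 3 = 12.0.

12.0


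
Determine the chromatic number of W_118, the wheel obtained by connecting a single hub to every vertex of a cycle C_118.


W_118 consists of the cycle C_118 together with a hub vertex adjacent to every cycle vertex.
The cycle C_118 needs 2 colors (even cycle -> 2).
The hub is adjacent to every cycle vertex, so it must receive a new color distinct from all of them.
Chromatic number = 2 + 1 = 3.

3


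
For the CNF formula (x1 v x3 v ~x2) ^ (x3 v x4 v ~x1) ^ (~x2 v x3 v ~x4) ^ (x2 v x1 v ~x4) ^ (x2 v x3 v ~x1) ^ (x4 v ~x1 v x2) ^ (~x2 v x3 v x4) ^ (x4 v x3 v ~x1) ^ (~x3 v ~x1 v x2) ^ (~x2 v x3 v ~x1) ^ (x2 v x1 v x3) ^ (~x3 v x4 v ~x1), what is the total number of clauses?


Each group enclosed in parentheses joined by ^ is one clause.
Counting the conjuncts: 12 clauses.

12


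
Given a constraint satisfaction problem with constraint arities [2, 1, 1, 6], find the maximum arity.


The arities are: 2, 1, 1, 6.
Scan for the maximum value.
Maximum arity = 6.

6


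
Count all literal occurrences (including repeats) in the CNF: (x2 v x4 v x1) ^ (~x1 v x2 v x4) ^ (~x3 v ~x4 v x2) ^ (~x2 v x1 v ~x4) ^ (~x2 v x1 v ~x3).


Clause lengths: 3, 3, 3, 3, 3.
Sum = 3 + 3 + 3 + 3 + 3 = 15.

15


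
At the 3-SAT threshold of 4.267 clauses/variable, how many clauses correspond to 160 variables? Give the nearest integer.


The 3-SAT phase transition occurs at approximately 4.267 clauses per variable.
m = 4.267 * 160 = 682.72.
Rounded to nearest integer: 683.

683


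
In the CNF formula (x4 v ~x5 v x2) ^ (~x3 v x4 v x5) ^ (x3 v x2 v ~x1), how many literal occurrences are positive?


Scan each clause for unnegated literals.
Clause 1: 2 positive; Clause 2: 2 positive; Clause 3: 2 positive.
Total positive literal occurrences = 6.

6


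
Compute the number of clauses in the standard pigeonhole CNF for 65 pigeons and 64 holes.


The PHP encoding has two parts:
1) At-least-one-hole clauses: 65 (one per pigeon, each with 64 literals).
2) At-most-one-pigeon-per-hole clauses: 64 holes * C(65,2) = 64 * 2080 = 133120.
Total clauses = 65 + 133120 = 133185.

133185


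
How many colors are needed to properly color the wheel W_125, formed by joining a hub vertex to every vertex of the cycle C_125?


W_125 consists of the cycle C_125 together with a hub vertex adjacent to every cycle vertex.
The cycle C_125 needs 3 colors (odd cycle -> 3).
The hub is adjacent to every cycle vertex, so it must receive a new color distinct from all of them.
Chromatic number = 3 + 1 = 4.

4


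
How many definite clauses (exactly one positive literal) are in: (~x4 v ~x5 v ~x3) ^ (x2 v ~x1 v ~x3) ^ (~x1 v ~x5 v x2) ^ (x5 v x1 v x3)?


A definite clause has exactly one positive literal.
Clause 1: 0 positive -> not definite
Clause 2: 1 positive -> definite
Clause 3: 1 positive -> definite
Clause 4: 3 positive -> not definite
Definite clause count = 2.

2


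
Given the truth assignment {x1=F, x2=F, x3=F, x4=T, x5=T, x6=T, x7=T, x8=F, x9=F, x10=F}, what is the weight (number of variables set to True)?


The weight is the number of variables assigned True.
True variables: x4, x5, x6, x7.
Weight = 4.

4


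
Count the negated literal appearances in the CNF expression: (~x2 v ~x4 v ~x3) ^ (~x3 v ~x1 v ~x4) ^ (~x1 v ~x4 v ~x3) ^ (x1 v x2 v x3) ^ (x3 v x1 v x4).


Scan each clause for negated literals.
Clause 1: 3 negative; Clause 2: 3 negative; Clause 3: 3 negative; Clause 4: 0 negative; Clause 5: 0 negative.
Total negative literal occurrences = 9.

9


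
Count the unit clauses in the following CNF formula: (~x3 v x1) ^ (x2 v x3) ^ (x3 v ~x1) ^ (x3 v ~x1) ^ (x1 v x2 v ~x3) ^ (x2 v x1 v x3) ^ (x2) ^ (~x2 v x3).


A unit clause contains exactly one literal.
Unit clauses found: (x2).
Count = 1.

1


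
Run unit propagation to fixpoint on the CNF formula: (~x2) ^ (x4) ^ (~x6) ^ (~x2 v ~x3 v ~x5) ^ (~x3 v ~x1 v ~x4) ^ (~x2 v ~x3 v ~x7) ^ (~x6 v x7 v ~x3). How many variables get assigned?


Unit propagation repeatedly assigns the literal in any unit clause, then simplifies.
Assignments in order: x2 = F, x4 = T, x6 = F.
No further unit clauses remain.
Total variables assigned = 3.

3


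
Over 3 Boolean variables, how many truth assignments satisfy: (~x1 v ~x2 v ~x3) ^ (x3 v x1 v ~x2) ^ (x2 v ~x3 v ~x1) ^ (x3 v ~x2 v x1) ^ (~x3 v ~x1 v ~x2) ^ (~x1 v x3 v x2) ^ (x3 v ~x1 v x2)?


Enumerate all 8 truth assignments over 3 variables.
Test each against every clause.
Satisfying assignments found: 4.

4


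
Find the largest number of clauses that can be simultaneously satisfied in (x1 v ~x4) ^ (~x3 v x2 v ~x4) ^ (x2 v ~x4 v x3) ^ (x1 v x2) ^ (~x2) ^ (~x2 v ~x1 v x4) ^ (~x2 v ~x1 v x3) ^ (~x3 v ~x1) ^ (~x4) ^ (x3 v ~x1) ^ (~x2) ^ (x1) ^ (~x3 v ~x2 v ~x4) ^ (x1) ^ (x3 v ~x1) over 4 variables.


Enumerate all 16 truth assignments.
For each, count how many of the 15 clauses are satisfied.
The formula is not fully satisfiable, so the maximum is below 15.
Maximum simultaneously satisfiable clauses = 14.

14


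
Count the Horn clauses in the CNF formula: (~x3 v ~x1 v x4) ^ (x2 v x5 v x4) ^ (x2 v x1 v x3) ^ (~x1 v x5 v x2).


A Horn clause has at most one positive literal.
Clause 1: 1 positive lit(s) -> Horn
Clause 2: 3 positive lit(s) -> not Horn
Clause 3: 3 positive lit(s) -> not Horn
Clause 4: 2 positive lit(s) -> not Horn
Total Horn clauses = 1.

1


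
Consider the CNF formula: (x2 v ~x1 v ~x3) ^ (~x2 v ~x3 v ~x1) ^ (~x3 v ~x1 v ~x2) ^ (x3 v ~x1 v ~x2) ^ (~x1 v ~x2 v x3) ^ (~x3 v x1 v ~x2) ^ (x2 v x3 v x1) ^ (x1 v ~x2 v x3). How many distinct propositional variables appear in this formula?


Identify each distinct variable in the formula.
Variables found: x1, x2, x3.
Total distinct variables = 3.

3


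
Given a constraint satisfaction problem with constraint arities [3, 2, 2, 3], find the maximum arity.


The arities are: 3, 2, 2, 3.
Scan for the maximum value.
Maximum arity = 3.

3


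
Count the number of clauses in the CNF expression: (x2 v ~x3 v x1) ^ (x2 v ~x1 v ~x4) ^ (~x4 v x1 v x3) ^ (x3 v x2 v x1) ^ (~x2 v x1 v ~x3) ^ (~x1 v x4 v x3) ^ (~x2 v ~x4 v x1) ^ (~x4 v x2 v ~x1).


Each group enclosed in parentheses joined by ^ is one clause.
Counting the conjuncts: 8 clauses.

8


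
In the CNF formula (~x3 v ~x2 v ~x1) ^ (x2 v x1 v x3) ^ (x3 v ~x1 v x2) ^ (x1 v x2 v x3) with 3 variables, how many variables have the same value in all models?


Find all satisfying assignments: 5 model(s).
Check which variables have the same value in every model.
No variable is fixed across all models.
Backbone size = 0.

0


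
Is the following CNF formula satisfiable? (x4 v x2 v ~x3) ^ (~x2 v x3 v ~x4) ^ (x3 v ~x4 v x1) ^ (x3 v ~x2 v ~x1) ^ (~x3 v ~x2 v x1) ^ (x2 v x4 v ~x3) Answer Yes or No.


Check all 16 possible truth assignments.
Number of satisfying assignments found: 8.
The formula is satisfiable.

Yes


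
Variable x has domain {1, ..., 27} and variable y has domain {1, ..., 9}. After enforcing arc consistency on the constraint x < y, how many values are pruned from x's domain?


For the constraint x < y, x needs a supporting value in y's domain.
x can be at most 8 (one less than y's maximum).
Valid x values from domain: 8 out of 27.
Pruned = 27 - 8 = 19.

19


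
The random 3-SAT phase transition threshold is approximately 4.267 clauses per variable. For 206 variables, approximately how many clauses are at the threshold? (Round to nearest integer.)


The 3-SAT phase transition occurs at approximately 4.267 clauses per variable.
m = 4.267 * 206 = 879.002.
Rounded to nearest integer: 879.

879


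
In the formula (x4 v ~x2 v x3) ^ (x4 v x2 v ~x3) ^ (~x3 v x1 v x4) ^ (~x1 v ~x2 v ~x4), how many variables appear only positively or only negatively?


A pure literal appears in only one polarity across all clauses.
No pure literals found.
Count = 0.

0


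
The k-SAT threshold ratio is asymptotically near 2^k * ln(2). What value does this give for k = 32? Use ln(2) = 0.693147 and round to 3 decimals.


Using the asymptotic formula: threshold ~ 2^k * ln(2).
2^32 = 4294967296.
4294967296 * 0.693147 = 2977043696.321.

2977043696.321


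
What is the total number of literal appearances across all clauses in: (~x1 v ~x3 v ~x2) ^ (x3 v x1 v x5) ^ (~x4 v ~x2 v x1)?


Clause lengths: 3, 3, 3.
Sum = 3 + 3 + 3 = 9.

9


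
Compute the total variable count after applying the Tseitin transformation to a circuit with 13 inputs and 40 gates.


The Tseitin transformation introduces one auxiliary variable per gate.
Total variables = inputs + gates = 13 + 40 = 53.

53


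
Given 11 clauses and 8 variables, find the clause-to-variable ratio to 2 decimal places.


Clause-to-variable ratio = clauses / variables.
11 / 8 = 1.38.

1.38


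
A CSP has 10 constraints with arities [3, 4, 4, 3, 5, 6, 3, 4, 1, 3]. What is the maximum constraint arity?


The arities are: 3, 4, 4, 3, 5, 6, 3, 4, 1, 3.
Scan for the maximum value.
Maximum arity = 6.

6


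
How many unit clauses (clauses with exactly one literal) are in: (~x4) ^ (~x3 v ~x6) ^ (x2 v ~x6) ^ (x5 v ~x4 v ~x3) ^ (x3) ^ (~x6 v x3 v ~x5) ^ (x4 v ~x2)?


A unit clause contains exactly one literal.
Unit clauses found: (~x4), (x3).
Count = 2.

2


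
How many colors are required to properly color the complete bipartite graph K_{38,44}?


K_{38,44} is bipartite by definition: the two parts are independent sets, with every edge crossing between them.
Color all vertices in one part with color 1 and all vertices in the other part with color 2.
Since the graph has at least one edge, one color does not suffice.
Chromatic number = 2.

2


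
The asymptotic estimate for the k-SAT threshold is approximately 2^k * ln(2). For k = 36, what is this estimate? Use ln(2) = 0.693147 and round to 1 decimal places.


Using the asymptotic formula: threshold ~ 2^k * ln(2).
2^36 = 68719476736.
68719476736 * 0.693147 = 47632699141.1.

47632699141.1


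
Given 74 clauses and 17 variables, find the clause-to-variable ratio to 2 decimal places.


Clause-to-variable ratio = clauses / variables.
74 / 17 = 4.35.

4.35


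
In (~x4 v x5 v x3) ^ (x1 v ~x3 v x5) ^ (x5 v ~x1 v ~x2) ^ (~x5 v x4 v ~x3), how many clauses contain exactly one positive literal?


A definite clause has exactly one positive literal.
Clause 1: 2 positive -> not definite
Clause 2: 2 positive -> not definite
Clause 3: 1 positive -> definite
Clause 4: 1 positive -> definite
Definite clause count = 2.

2


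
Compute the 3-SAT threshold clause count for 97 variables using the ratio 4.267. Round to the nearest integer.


The 3-SAT phase transition occurs at approximately 4.267 clauses per variable.
m = 4.267 * 97 = 413.899.
Rounded to nearest integer: 414.

414


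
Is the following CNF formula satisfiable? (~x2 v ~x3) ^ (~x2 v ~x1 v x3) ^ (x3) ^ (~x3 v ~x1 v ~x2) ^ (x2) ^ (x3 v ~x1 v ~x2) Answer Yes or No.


Check all 8 possible truth assignments.
Number of satisfying assignments found: 0.
The formula is unsatisfiable.

No


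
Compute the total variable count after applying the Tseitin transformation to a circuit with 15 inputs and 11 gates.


The Tseitin transformation introduces one auxiliary variable per gate.
Total variables = inputs + gates = 15 + 11 = 26.

26


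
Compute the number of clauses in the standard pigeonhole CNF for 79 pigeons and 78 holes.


The PHP encoding has two parts:
1) At-least-one-hole clauses: 79 (one per pigeon, each with 78 literals).
2) At-most-one-pigeon-per-hole clauses: 78 holes * C(79,2) = 78 * 3081 = 240318.
Total clauses = 79 + 240318 = 240397.

240397


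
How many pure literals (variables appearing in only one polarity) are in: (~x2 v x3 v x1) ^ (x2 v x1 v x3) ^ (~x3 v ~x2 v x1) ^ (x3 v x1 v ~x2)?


A pure literal appears in only one polarity across all clauses.
Pure literals: x1 (positive only).
Count = 1.

1


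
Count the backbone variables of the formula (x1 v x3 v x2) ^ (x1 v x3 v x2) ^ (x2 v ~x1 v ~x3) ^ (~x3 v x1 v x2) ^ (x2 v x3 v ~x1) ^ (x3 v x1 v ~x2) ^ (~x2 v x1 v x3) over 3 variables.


Find all satisfying assignments: 3 model(s).
Check which variables have the same value in every model.
Fixed variables: x2=T.
Backbone size = 1.

1


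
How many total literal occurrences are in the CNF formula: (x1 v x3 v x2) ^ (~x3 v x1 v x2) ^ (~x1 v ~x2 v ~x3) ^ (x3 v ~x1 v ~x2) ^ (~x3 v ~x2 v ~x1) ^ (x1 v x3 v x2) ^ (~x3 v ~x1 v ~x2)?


Clause lengths: 3, 3, 3, 3, 3, 3, 3.
Sum = 3 + 3 + 3 + 3 + 3 + 3 + 3 = 21.

21


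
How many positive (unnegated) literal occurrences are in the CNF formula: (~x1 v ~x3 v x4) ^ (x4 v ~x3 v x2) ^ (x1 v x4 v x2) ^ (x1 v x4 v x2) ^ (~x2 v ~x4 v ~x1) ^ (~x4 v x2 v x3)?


Scan each clause for unnegated literals.
Clause 1: 1 positive; Clause 2: 2 positive; Clause 3: 3 positive; Clause 4: 3 positive; Clause 5: 0 positive; Clause 6: 2 positive.
Total positive literal occurrences = 11.

11


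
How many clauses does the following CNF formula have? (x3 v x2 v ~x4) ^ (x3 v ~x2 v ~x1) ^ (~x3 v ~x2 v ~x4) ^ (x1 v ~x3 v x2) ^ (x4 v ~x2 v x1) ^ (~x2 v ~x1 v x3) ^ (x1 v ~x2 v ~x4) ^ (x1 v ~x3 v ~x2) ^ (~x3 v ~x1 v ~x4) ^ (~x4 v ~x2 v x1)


Each group enclosed in parentheses joined by ^ is one clause.
Counting the conjuncts: 10 clauses.

10


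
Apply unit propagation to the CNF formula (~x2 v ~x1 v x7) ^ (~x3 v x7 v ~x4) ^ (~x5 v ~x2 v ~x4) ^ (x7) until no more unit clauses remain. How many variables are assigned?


Unit propagation repeatedly assigns the literal in any unit clause, then simplifies.
Assignments in order: x7 = T.
No further unit clauses remain.
Total variables assigned = 1.

1


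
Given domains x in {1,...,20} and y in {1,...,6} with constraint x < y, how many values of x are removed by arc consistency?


For the constraint x < y, x needs a supporting value in y's domain.
x can be at most 5 (one less than y's maximum).
Valid x values from domain: 5 out of 20.
Pruned = 20 - 5 = 15.

15


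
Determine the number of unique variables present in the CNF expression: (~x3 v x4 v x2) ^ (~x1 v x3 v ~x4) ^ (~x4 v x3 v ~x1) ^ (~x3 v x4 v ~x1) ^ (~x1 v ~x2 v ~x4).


Identify each distinct variable in the formula.
Variables found: x1, x2, x3, x4.
Total distinct variables = 4.

4


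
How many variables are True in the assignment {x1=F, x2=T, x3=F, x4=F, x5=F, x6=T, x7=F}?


The weight is the number of variables assigned True.
True variables: x2, x6.
Weight = 2.

2


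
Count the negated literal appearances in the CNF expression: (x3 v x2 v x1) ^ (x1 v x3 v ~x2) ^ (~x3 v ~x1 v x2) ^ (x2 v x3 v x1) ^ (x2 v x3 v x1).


Scan each clause for negated literals.
Clause 1: 0 negative; Clause 2: 1 negative; Clause 3: 2 negative; Clause 4: 0 negative; Clause 5: 0 negative.
Total negative literal occurrences = 3.

3


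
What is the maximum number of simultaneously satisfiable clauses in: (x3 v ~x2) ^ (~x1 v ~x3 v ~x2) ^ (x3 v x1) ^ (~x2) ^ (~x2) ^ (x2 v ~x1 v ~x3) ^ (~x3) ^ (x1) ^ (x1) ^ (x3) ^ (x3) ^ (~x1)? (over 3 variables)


Enumerate all 8 truth assignments.
For each, count how many of the 12 clauses are satisfied.
The formula is not fully satisfiable, so the maximum is below 12.
Maximum simultaneously satisfiable clauses = 9.

9


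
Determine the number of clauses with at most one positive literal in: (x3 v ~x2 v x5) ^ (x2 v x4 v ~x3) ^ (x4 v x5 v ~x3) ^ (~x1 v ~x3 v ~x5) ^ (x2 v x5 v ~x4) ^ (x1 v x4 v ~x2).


A Horn clause has at most one positive literal.
Clause 1: 2 positive lit(s) -> not Horn
Clause 2: 2 positive lit(s) -> not Horn
Clause 3: 2 positive lit(s) -> not Horn
Clause 4: 0 positive lit(s) -> Horn
Clause 5: 2 positive lit(s) -> not Horn
Clause 6: 2 positive lit(s) -> not Horn
Total Horn clauses = 1.

1


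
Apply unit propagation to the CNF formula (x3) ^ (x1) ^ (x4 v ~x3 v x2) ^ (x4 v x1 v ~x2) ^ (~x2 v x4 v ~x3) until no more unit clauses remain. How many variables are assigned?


Unit propagation repeatedly assigns the literal in any unit clause, then simplifies.
Assignments in order: x3 = T, x1 = T.
No further unit clauses remain.
Total variables assigned = 2.

2


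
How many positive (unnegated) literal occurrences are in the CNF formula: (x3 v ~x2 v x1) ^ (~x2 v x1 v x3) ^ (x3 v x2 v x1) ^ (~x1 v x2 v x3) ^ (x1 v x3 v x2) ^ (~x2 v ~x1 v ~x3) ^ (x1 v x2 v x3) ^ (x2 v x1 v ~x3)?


Scan each clause for unnegated literals.
Clause 1: 2 positive; Clause 2: 2 positive; Clause 3: 3 positive; Clause 4: 2 positive; Clause 5: 3 positive; Clause 6: 0 positive; Clause 7: 3 positive; Clause 8: 2 positive.
Total positive literal occurrences = 17.

17


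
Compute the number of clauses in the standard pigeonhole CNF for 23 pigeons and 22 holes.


The PHP encoding has two parts:
1) At-least-one-hole clauses: 23 (one per pigeon, each with 22 literals).
2) At-most-one-pigeon-per-hole clauses: 22 holes * C(23,2) = 22 * 253 = 5566.
Total clauses = 23 + 5566 = 5589.

5589


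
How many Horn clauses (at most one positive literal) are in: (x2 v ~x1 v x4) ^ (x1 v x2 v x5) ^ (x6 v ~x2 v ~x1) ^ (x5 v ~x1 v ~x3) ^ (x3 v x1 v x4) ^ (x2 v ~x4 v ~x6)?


A Horn clause has at most one positive literal.
Clause 1: 2 positive lit(s) -> not Horn
Clause 2: 3 positive lit(s) -> not Horn
Clause 3: 1 positive lit(s) -> Horn
Clause 4: 1 positive lit(s) -> Horn
Clause 5: 3 positive lit(s) -> not Horn
Clause 6: 1 positive lit(s) -> Horn
Total Horn clauses = 3.

3


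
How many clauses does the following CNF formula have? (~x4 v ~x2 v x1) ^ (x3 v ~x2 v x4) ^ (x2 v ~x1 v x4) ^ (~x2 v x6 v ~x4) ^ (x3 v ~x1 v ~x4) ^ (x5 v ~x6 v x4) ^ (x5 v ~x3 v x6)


Each group enclosed in parentheses joined by ^ is one clause.
Counting the conjuncts: 7 clauses.

7


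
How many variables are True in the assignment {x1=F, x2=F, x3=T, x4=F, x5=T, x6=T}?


The weight is the number of variables assigned True.
True variables: x3, x5, x6.
Weight = 3.

3


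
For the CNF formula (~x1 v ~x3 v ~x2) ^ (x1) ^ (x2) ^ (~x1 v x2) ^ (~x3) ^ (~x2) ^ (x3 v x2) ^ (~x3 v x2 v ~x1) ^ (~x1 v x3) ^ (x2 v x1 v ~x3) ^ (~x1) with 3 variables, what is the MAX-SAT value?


Enumerate all 8 truth assignments.
For each, count how many of the 11 clauses are satisfied.
The formula is not fully satisfiable, so the maximum is below 11.
Maximum simultaneously satisfiable clauses = 9.

9


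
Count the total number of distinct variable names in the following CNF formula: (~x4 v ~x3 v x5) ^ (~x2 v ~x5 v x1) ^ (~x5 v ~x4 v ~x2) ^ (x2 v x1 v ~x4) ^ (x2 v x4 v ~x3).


Identify each distinct variable in the formula.
Variables found: x1, x2, x3, x4, x5.
Total distinct variables = 5.

5


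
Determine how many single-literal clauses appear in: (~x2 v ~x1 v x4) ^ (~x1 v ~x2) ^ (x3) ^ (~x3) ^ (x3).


A unit clause contains exactly one literal.
Unit clauses found: (x3), (~x3), (x3).
Count = 3.

3


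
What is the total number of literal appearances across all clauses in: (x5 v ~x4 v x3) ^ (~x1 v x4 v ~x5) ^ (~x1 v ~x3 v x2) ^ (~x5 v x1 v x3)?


Clause lengths: 3, 3, 3, 3.
Sum = 3 + 3 + 3 + 3 = 12.

12


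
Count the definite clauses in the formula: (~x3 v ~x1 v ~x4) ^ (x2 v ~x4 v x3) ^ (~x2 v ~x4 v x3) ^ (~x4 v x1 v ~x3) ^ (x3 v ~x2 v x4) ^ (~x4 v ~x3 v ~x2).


A definite clause has exactly one positive literal.
Clause 1: 0 positive -> not definite
Clause 2: 2 positive -> not definite
Clause 3: 1 positive -> definite
Clause 4: 1 positive -> definite
Clause 5: 2 positive -> not definite
Clause 6: 0 positive -> not definite
Definite clause count = 2.

2


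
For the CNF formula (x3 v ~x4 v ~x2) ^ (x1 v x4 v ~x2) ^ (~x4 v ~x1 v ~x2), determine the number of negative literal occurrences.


Scan each clause for negated literals.
Clause 1: 2 negative; Clause 2: 1 negative; Clause 3: 3 negative.
Total negative literal occurrences = 6.

6


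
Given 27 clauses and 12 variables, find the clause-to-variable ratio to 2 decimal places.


Clause-to-variable ratio = clauses / variables.
27 / 12 = 2.25.

2.25


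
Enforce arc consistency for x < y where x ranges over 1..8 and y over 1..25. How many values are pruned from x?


For the constraint x < y, x needs a supporting value in y's domain.
x can be at most 24 (one less than y's maximum).
Valid x values from domain: 8 out of 8.
Pruned = 8 - 8 = 0.

0


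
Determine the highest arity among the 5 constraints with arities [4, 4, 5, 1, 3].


The arities are: 4, 4, 5, 1, 3.
Scan for the maximum value.
Maximum arity = 5.

5


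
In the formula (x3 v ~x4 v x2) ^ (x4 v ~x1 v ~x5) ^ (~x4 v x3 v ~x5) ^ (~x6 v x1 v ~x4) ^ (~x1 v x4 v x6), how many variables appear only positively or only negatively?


A pure literal appears in only one polarity across all clauses.
Pure literals: x2 (positive only), x3 (positive only), x5 (negative only).
Count = 3.

3


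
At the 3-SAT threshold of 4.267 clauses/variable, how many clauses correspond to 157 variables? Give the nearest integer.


The 3-SAT phase transition occurs at approximately 4.267 clauses per variable.
m = 4.267 * 157 = 669.919.
Rounded to nearest integer: 670.

670


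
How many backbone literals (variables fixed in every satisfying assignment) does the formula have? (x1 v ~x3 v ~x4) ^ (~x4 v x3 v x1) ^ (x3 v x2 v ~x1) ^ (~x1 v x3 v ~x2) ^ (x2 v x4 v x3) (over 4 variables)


Find all satisfying assignments: 7 model(s).
Check which variables have the same value in every model.
No variable is fixed across all models.
Backbone size = 0.

0


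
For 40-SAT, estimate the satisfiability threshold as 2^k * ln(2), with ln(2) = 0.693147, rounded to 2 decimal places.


Using the asymptotic formula: threshold ~ 2^k * ln(2).
2^40 = 1099511627776.
1099511627776 * 0.693147 = 762123186258.05.

762123186258.05


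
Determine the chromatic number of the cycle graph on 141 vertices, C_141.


An odd cycle cannot be 2-colored: alternating two colors around the cycle returns to the start with a conflict.
Since 141 is odd, three colors are required (and three suffice).
Chromatic number = 3.

3


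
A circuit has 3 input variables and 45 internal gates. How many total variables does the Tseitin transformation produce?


The Tseitin transformation introduces one auxiliary variable per gate.
Total variables = inputs + gates = 3 + 45 = 48.

48


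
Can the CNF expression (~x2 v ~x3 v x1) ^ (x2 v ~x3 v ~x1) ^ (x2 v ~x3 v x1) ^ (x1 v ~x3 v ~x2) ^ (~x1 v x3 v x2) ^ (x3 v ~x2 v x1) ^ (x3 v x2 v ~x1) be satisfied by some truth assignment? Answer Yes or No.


Check all 8 possible truth assignments.
Number of satisfying assignments found: 3.
The formula is satisfiable.

Yes


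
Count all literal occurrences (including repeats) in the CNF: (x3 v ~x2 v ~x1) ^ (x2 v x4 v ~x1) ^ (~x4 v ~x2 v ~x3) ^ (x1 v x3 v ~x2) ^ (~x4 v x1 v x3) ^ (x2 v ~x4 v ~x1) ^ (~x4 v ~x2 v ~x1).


Clause lengths: 3, 3, 3, 3, 3, 3, 3.
Sum = 3 + 3 + 3 + 3 + 3 + 3 + 3 = 21.

21


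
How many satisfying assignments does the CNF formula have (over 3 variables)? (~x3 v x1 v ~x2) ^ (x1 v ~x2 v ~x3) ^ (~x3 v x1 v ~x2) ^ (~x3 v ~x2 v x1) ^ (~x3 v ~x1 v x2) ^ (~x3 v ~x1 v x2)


Enumerate all 8 truth assignments over 3 variables.
Test each against every clause.
Satisfying assignments found: 6.

6


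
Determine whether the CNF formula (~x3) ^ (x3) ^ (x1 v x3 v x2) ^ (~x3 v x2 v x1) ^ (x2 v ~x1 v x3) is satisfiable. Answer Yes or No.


Check all 8 possible truth assignments.
Number of satisfying assignments found: 0.
The formula is unsatisfiable.

No


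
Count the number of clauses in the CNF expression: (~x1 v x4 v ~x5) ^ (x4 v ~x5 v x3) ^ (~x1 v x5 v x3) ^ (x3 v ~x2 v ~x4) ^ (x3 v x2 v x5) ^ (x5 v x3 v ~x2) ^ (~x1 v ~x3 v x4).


Each group enclosed in parentheses joined by ^ is one clause.
Counting the conjuncts: 7 clauses.

7


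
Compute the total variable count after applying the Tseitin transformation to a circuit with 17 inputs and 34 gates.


The Tseitin transformation introduces one auxiliary variable per gate.
Total variables = inputs + gates = 17 + 34 = 51.

51


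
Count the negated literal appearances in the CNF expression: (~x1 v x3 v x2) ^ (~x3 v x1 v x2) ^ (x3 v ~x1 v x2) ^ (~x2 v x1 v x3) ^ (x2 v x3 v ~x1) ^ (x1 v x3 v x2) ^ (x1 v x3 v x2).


Scan each clause for negated literals.
Clause 1: 1 negative; Clause 2: 1 negative; Clause 3: 1 negative; Clause 4: 1 negative; Clause 5: 1 negative; Clause 6: 0 negative; Clause 7: 0 negative.
Total negative literal occurrences = 5.

5


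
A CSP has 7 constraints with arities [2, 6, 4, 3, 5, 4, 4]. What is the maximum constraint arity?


The arities are: 2, 6, 4, 3, 5, 4, 4.
Scan for the maximum value.
Maximum arity = 6.

6


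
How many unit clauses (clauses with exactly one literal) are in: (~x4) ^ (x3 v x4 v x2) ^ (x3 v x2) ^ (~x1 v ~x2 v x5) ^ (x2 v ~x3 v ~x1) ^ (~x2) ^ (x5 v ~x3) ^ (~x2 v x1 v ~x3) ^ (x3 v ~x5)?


A unit clause contains exactly one literal.
Unit clauses found: (~x4), (~x2).
Count = 2.

2


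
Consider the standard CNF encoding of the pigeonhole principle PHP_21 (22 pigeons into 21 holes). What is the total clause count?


The PHP encoding has two parts:
1) At-least-one-hole clauses: 22 (one per pigeon, each with 21 literals).
2) At-most-one-pigeon-per-hole clauses: 21 holes * C(22,2) = 21 * 231 = 4851.
Total clauses = 22 + 4851 = 4873.

4873


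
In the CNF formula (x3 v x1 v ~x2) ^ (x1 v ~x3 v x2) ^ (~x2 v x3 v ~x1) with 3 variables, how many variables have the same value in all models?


Find all satisfying assignments: 5 model(s).
Check which variables have the same value in every model.
No variable is fixed across all models.
Backbone size = 0.

0


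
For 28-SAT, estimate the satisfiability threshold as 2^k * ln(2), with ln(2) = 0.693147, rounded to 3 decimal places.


Using the asymptotic formula: threshold ~ 2^k * ln(2).
2^28 = 268435456.
268435456 * 0.693147 = 186065231.02.

186065231.02


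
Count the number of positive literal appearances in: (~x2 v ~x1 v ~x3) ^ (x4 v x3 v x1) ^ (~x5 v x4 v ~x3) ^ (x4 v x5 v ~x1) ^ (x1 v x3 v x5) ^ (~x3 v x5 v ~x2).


Scan each clause for unnegated literals.
Clause 1: 0 positive; Clause 2: 3 positive; Clause 3: 1 positive; Clause 4: 2 positive; Clause 5: 3 positive; Clause 6: 1 positive.
Total positive literal occurrences = 10.

10


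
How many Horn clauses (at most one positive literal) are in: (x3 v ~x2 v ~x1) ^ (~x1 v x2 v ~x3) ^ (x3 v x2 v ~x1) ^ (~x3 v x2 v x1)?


A Horn clause has at most one positive literal.
Clause 1: 1 positive lit(s) -> Horn
Clause 2: 1 positive lit(s) -> Horn
Clause 3: 2 positive lit(s) -> not Horn
Clause 4: 2 positive lit(s) -> not Horn
Total Horn clauses = 2.

2


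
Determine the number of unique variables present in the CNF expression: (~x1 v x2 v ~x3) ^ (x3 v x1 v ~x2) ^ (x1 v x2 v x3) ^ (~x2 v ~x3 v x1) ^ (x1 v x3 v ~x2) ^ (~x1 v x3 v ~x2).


Identify each distinct variable in the formula.
Variables found: x1, x2, x3.
Total distinct variables = 3.

3


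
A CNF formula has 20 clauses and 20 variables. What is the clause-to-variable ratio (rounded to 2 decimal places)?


Clause-to-variable ratio = clauses / variables.
20 / 20 = 1.0.

1.0


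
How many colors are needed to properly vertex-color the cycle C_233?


An odd cycle cannot be 2-colored: alternating two colors around the cycle returns to the start with a conflict.
Since 233 is odd, three colors are required (and three suffice).
Chromatic number = 3.

3


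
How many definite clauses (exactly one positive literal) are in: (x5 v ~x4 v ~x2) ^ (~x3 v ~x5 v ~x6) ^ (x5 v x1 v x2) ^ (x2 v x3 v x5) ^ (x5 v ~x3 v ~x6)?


A definite clause has exactly one positive literal.
Clause 1: 1 positive -> definite
Clause 2: 0 positive -> not definite
Clause 3: 3 positive -> not definite
Clause 4: 3 positive -> not definite
Clause 5: 1 positive -> definite
Definite clause count = 2.

2


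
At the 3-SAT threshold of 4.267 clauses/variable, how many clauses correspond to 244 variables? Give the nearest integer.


The 3-SAT phase transition occurs at approximately 4.267 clauses per variable.
m = 4.267 * 244 = 1041.148.
Rounded to nearest integer: 1041.

1041


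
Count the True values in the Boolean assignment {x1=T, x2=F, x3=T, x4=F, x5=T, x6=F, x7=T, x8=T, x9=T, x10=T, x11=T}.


The weight is the number of variables assigned True.
True variables: x1, x3, x5, x7, x8, x9, x10, x11.
Weight = 8.

8


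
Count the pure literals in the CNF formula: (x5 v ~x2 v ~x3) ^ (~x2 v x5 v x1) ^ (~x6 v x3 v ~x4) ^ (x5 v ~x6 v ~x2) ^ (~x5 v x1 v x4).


A pure literal appears in only one polarity across all clauses.
Pure literals: x1 (positive only), x2 (negative only), x6 (negative only).
Count = 3.

3


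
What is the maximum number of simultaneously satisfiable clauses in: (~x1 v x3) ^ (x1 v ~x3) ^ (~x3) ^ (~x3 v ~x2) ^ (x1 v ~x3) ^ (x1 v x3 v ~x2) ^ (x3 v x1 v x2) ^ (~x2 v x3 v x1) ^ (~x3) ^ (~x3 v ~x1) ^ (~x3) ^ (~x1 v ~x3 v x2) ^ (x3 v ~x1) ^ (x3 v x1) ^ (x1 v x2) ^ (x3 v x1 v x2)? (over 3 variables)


Enumerate all 8 truth assignments.
For each, count how many of the 16 clauses are satisfied.
The formula is not fully satisfiable, so the maximum is below 16.
Maximum simultaneously satisfiable clauses = 14.

14


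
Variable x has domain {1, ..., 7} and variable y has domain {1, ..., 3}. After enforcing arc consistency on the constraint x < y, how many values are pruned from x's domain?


For the constraint x < y, x needs a supporting value in y's domain.
x can be at most 2 (one less than y's maximum).
Valid x values from domain: 2 out of 7.
Pruned = 7 - 2 = 5.

5


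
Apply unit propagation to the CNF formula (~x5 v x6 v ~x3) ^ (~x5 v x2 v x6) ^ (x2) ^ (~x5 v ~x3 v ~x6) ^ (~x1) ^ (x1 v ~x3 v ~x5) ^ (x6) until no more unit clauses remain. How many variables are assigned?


Unit propagation repeatedly assigns the literal in any unit clause, then simplifies.
Assignments in order: x2 = T, x1 = F, x6 = T.
No further unit clauses remain.
Total variables assigned = 3.

3


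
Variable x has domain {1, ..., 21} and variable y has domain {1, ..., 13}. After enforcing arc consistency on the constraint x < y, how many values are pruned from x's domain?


For the constraint x < y, x needs a supporting value in y's domain.
x can be at most 12 (one less than y's maximum).
Valid x values from domain: 12 out of 21.
Pruned = 21 - 12 = 9.

9


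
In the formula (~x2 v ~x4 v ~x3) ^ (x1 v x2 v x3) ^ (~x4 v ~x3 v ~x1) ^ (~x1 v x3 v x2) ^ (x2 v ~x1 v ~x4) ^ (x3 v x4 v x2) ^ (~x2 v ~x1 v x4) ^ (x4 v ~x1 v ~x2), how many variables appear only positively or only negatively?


A pure literal appears in only one polarity across all clauses.
No pure literals found.
Count = 0.

0


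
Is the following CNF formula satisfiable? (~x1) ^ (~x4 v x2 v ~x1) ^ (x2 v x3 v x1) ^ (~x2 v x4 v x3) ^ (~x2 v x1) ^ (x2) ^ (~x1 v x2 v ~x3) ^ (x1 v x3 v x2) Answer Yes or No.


Check all 16 possible truth assignments.
Number of satisfying assignments found: 0.
The formula is unsatisfiable.

No


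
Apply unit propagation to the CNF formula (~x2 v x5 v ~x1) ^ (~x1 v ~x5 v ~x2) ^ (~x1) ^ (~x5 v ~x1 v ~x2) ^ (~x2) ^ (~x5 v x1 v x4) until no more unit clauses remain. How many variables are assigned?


Unit propagation repeatedly assigns the literal in any unit clause, then simplifies.
Assignments in order: x1 = F, x2 = F.
No further unit clauses remain.
Total variables assigned = 2.

2


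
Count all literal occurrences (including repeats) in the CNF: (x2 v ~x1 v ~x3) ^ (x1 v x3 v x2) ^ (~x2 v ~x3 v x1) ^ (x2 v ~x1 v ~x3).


Clause lengths: 3, 3, 3, 3.
Sum = 3 + 3 + 3 + 3 = 12.

12


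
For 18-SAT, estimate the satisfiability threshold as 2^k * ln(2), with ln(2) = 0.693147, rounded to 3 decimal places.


Using the asymptotic formula: threshold ~ 2^k * ln(2).
2^18 = 262144.
262144 * 0.693147 = 181704.327.

181704.327


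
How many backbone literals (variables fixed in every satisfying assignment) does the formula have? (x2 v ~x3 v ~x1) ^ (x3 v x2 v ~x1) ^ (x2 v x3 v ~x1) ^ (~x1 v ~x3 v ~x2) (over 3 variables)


Find all satisfying assignments: 5 model(s).
Check which variables have the same value in every model.
No variable is fixed across all models.
Backbone size = 0.

0


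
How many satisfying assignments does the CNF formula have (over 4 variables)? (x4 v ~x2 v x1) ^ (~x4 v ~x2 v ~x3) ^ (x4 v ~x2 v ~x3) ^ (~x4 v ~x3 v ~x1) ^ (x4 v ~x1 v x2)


Enumerate all 16 truth assignments over 4 variables.
Test each against every clause.
Satisfying assignments found: 8.

8


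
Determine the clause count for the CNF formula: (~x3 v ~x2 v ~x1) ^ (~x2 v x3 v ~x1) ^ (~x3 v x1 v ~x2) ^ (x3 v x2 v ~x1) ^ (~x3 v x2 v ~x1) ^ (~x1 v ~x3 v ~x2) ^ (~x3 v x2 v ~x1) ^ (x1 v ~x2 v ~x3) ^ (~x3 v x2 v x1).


Each group enclosed in parentheses joined by ^ is one clause.
Counting the conjuncts: 9 clauses.

9


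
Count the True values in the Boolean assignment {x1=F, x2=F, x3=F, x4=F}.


The weight is the number of variables assigned True.
True variables: none.
Weight = 0.

0


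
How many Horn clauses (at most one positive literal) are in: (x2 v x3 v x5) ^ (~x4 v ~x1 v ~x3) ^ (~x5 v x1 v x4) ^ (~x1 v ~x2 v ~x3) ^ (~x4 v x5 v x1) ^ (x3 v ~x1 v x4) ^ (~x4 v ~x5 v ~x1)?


A Horn clause has at most one positive literal.
Clause 1: 3 positive lit(s) -> not Horn
Clause 2: 0 positive lit(s) -> Horn
Clause 3: 2 positive lit(s) -> not Horn
Clause 4: 0 positive lit(s) -> Horn
Clause 5: 2 positive lit(s) -> not Horn
Clause 6: 2 positive lit(s) -> not Horn
Clause 7: 0 positive lit(s) -> Horn
Total Horn clauses = 3.

3


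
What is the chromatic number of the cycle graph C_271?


An odd cycle cannot be 2-colored: alternating two colors around the cycle returns to the start with a conflict.
Since 271 is odd, three colors are required (and three suffice).
Chromatic number = 3.

3


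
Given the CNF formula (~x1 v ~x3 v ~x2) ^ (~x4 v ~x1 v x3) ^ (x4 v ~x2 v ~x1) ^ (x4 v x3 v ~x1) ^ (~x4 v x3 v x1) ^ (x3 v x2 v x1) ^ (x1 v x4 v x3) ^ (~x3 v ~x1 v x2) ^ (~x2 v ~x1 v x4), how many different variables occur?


Identify each distinct variable in the formula.
Variables found: x1, x2, x3, x4.
Total distinct variables = 4.

4


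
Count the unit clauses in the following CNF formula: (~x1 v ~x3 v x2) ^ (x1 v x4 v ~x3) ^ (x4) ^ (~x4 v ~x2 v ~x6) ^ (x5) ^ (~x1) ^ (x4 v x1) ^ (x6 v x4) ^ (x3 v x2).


A unit clause contains exactly one literal.
Unit clauses found: (x4), (x5), (~x1).
Count = 3.

3


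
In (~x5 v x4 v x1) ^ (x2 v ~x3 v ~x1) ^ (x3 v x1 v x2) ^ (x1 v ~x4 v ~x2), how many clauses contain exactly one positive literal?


A definite clause has exactly one positive literal.
Clause 1: 2 positive -> not definite
Clause 2: 1 positive -> definite
Clause 3: 3 positive -> not definite
Clause 4: 1 positive -> definite
Definite clause count = 2.

2


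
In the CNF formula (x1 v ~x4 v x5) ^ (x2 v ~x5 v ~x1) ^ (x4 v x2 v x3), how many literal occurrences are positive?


Scan each clause for unnegated literals.
Clause 1: 2 positive; Clause 2: 1 positive; Clause 3: 3 positive.
Total positive literal occurrences = 6.

6


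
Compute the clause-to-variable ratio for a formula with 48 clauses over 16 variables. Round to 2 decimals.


Clause-to-variable ratio = clauses / variables.
48 / 16 = 3.0.

3.0


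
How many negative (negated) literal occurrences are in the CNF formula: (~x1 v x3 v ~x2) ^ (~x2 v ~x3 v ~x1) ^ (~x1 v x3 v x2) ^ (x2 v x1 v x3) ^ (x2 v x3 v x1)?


Scan each clause for negated literals.
Clause 1: 2 negative; Clause 2: 3 negative; Clause 3: 1 negative; Clause 4: 0 negative; Clause 5: 0 negative.
Total negative literal occurrences = 6.

6


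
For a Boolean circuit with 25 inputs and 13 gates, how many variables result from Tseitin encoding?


The Tseitin transformation introduces one auxiliary variable per gate.
Total variables = inputs + gates = 25 + 13 = 38.

38


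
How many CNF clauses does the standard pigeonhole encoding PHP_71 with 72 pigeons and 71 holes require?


The PHP encoding has two parts:
1) At-least-one-hole clauses: 72 (one per pigeon, each with 71 literals).
2) At-most-one-pigeon-per-hole clauses: 71 holes * C(72,2) = 71 * 2556 = 181476.
Total clauses = 72 + 181476 = 181548.

181548


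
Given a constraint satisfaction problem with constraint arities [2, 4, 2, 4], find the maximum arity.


The arities are: 2, 4, 2, 4.
Scan for the maximum value.
Maximum arity = 4.

4


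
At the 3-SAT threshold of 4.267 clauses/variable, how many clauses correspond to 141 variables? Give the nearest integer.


The 3-SAT phase transition occurs at approximately 4.267 clauses per variable.
m = 4.267 * 141 = 601.647.
Rounded to nearest integer: 602.

602


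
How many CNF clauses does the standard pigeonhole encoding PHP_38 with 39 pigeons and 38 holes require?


The PHP encoding has two parts:
1) At-least-one-hole clauses: 39 (one per pigeon, each with 38 literals).
2) At-most-one-pigeon-per-hole clauses: 38 holes * C(39,2) = 38 * 741 = 28158.
Total clauses = 39 + 28158 = 28197.

28197


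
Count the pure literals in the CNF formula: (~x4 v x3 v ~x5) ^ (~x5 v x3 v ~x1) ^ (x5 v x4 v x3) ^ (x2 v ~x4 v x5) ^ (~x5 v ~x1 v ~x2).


A pure literal appears in only one polarity across all clauses.
Pure literals: x1 (negative only), x3 (positive only).
Count = 2.

2


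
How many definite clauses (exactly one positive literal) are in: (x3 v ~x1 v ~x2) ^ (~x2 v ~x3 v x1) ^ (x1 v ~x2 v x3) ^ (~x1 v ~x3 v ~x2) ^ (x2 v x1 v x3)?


A definite clause has exactly one positive literal.
Clause 1: 1 positive -> definite
Clause 2: 1 positive -> definite
Clause 3: 2 positive -> not definite
Clause 4: 0 positive -> not definite
Clause 5: 3 positive -> not definite
Definite clause count = 2.

2


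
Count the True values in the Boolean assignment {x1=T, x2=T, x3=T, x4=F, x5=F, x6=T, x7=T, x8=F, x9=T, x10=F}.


The weight is the number of variables assigned True.
True variables: x1, x2, x3, x6, x7, x9.
Weight = 6.

6


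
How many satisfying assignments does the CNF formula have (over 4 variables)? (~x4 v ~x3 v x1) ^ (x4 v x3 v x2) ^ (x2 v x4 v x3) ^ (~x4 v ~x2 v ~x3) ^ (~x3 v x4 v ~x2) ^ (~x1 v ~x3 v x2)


Enumerate all 16 truth assignments over 4 variables.
Test each against every clause.
Satisfying assignments found: 7.

7
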